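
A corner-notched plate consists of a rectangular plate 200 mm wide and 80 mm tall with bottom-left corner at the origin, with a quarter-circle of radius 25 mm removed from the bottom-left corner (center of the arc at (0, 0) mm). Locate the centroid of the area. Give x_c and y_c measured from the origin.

Part | A | x̄ᵢ | ȳᵢ | A·x̄ᵢ | A·ȳᵢ
plate | 16000.00 | 100.00 | 40.00 | 1600000.00 | 640000.00
removed quarter-circle | -490.87 | 10.61 | 10.61 | -5208.33 | -5208.33
Σ | 15509.13 |  |  | 1594791.67 | 634791.67
x_c = 1594791.67 / 15509.13 = 102.83 mm
y_c = 634791.67 / 15509.13 = 40.93 mm

x_c = 102.83 mm, y_c = 40.93 mm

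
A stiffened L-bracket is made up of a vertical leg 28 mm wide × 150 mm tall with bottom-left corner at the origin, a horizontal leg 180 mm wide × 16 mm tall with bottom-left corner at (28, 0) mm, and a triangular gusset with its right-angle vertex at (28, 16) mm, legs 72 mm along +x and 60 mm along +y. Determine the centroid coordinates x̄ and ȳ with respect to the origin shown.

x̄ = 55.30 mm, ȳ = 45.00 mm

Part | A | x̄ᵢ | ȳᵢ | A·x̄ᵢ | A·ȳᵢ
vertical leg | 4200.00 | 14.00 | 75.00 | 58800.00 | 315000.00
horizontal leg | 2880.00 | 118.00 | 8.00 | 339840.00 | 23040.00
gusset | 2160.00 | 52.00 | 36.00 | 112320.00 | 77760.00
Σ | 9240.00 |  |  | 510960.00 | 415800.00
x̄ = 510960.00 / 9240.00 = 55.30 mm
ȳ = 415800.00 / 9240.00 = 45.00 mm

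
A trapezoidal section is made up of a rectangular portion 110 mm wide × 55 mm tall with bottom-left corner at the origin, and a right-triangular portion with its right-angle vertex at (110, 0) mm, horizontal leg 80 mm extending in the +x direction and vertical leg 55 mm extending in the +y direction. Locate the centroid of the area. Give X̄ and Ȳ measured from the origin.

Part | A | x̄ᵢ | ȳᵢ | A·x̄ᵢ | A·ȳᵢ
rectangular portion | 6050.00 | 55.00 | 27.50 | 332750.00 | 166375.00
triangular portion | 2200.00 | 136.67 | 18.33 | 300666.67 | 40333.33
Σ | 8250.00 |  |  | 633416.67 | 206708.33
X̄ = 633416.67 / 8250.00 = 76.78 mm
Ȳ = 206708.33 / 8250.00 = 25.06 mm

X̄ = 76.78 mm, Ȳ = 25.06 mm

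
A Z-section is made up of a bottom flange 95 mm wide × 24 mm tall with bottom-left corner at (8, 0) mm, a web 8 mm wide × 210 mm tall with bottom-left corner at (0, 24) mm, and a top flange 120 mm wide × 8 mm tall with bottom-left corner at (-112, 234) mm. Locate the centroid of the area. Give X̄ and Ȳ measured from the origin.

Part | A | x̄ᵢ | ȳᵢ | A·x̄ᵢ | A·ȳᵢ
bottom flange | 2280.00 | 55.50 | 12.00 | 126540.00 | 27360.00
web | 1680.00 | 4.00 | 129.00 | 6720.00 | 216720.00
top flange | 960.00 | -52.00 | 238.00 | -49920.00 | 228480.00
Σ | 4920.00 |  |  | 83340.00 | 472560.00
X̄ = 83340.00 / 4920.00 = 16.94 mm
Ȳ = 472560.00 / 4920.00 = 96.05 mm

X̄ = 16.94 mm, Ȳ = 96.05 mm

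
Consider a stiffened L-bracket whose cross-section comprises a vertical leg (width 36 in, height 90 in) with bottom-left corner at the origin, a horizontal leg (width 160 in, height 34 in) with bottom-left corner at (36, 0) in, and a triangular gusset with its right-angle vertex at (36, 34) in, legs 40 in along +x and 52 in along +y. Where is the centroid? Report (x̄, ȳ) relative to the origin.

vertical leg: A = 36 × 90 = 3240.00, centroid at (18.00, 45.00).
horizontal leg: A = 160 × 34 = 5440.00, centroid at (116.00, 17.00).
gusset: A = ½·40·52 = 1040.00, centroid at (49.33, 51.33).
ΣA = 9720.00 in²
ΣAx̄ = (3240.00)(18.00) + (5440.00)(116.00) + (1040.00)(49.33) = 740666.67 in³
ΣAȳ = (3240.00)(45.00) + (5440.00)(17.00) + (1040.00)(51.33) = 291666.67 in³
x̄ = 740666.67 / 9720.00 = 76.20 in
ȳ = 291666.67 / 9720.00 = 30.01 in

x̄ = 76.20 in, ȳ = 30.01 in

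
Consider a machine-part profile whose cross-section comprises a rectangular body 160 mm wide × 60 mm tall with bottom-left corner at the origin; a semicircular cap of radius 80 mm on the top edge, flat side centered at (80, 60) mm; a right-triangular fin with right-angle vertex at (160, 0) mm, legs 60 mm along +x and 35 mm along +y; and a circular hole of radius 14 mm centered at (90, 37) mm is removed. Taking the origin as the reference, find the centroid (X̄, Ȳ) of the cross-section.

X̄ = 84.92 mm, Ȳ = 60.83 mm

rectangular body: A = 160 × 60 = 9600.00, centroid at (80.00, 30.00).
semicircular top: A = ½π·80² = 10053.10, centroid at (80.00, 93.95).
triangular fin: A = ½·60·35 = 1050.00, centroid at (180.00, 11.67).
hole: A = −π·14² = -615.75, centroid at (90.00, 37.00).
ΣA = 20087.34 mm²
ΣAX̄ = (9600.00)(80.00) + (10053.10)(80.00) + (1050.00)(180.00) + (-615.75)(90.00) = 1705830.02 mm³
ΣAȲ = (9600.00)(30.00) + (10053.10)(93.95) + (1050.00)(11.67) + (-615.75)(37.00) = 1221986.29 mm³
X̄ = 1705830.02 / 20087.34 = 84.92 mm
Ȳ = 1221986.29 / 20087.34 = 60.83 mm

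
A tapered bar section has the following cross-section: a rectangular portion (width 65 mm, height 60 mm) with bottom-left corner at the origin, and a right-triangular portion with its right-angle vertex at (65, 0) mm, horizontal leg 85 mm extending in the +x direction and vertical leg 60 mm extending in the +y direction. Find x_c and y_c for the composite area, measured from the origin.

Part | A | x̄ᵢ | ȳᵢ | A·x̄ᵢ | A·ȳᵢ
rectangular portion | 3900.00 | 32.50 | 30.00 | 126750.00 | 117000.00
triangular portion | 2550.00 | 93.33 | 20.00 | 238000.00 | 51000.00
Σ | 6450.00 |  |  | 364750.00 | 168000.00
x_c = 364750.00 / 6450.00 = 56.55 mm
y_c = 168000.00 / 6450.00 = 26.05 mm

x_c = 56.55 mm, y_c = 26.05 mm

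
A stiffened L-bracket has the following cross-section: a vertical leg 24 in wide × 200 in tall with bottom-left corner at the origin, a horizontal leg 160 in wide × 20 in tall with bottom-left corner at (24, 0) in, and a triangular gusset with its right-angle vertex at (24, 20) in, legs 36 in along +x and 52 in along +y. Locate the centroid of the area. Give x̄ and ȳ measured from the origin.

vertical leg: A = 24 × 200 = 4800.00, centroid at (12.00, 100.00).
horizontal leg: A = 160 × 20 = 3200.00, centroid at (104.00, 10.00).
gusset: A = ½·36·52 = 936.00, centroid at (36.00, 37.33).
ΣA = 8936.00 in², ΣAx̄ = 424096.00 in³, ΣAȳ = 546944.00 in³.
x̄ = 424096.00/8936.00 = 47.46 in; ȳ = 546944.00/8936.00 = 61.21 in.

x̄ = 47.46 in, ȳ = 61.21 in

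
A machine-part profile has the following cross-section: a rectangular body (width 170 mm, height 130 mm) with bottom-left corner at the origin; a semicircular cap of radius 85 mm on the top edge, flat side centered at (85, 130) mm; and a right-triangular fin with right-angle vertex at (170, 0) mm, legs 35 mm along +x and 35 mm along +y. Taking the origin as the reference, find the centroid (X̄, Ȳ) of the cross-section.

X̄ = 86.74 mm, Ȳ = 97.72 mm

rectangular body: A = 170 × 130 = 22100.00, centroid at (85.00, 65.00).
semicircular top: A = ½π·85² = 11349.00, centroid at (85.00, 166.08).
triangular fin: A = ½·35·35 = 612.50, centroid at (181.67, 11.67).
ΣA = 34061.50 mm²
ΣAX̄ = (22100.00)(85.00) + (11349.00)(85.00) + (612.50)(181.67) = 2954436.13 mm³
ΣAȲ = (22100.00)(65.00) + (11349.00)(166.08) + (612.50)(11.67) = 3328432.95 mm³
X̄ = 2954436.13 / 34061.50 = 86.74 mm
Ȳ = 3328432.95 / 34061.50 = 97.72 mm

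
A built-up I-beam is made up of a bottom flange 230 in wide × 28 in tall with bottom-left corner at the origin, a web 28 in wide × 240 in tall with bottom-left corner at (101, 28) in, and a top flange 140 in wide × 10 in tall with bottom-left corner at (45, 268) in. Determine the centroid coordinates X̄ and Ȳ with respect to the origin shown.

bottom flange: A = 230 × 28 = 6440.00, centroid at (115.00, 14.00).
web: A = 28 × 240 = 6720.00, centroid at (115.00, 148.00).
top flange: A = 140 × 10 = 1400.00, centroid at (115.00, 273.00).
ΣA = 14560.00 in²
ΣAX̄ = (6440.00)(115.00) + (6720.00)(115.00) + (1400.00)(115.00) = 1674400.00 in³
ΣAȲ = (6440.00)(14.00) + (6720.00)(148.00) + (1400.00)(273.00) = 1466920.00 in³
X̄ = 1674400.00 / 14560.00 = 115.00 in
Ȳ = 1466920.00 / 14560.00 = 100.75 in

X̄ = 115.00 in, Ȳ = 100.75 in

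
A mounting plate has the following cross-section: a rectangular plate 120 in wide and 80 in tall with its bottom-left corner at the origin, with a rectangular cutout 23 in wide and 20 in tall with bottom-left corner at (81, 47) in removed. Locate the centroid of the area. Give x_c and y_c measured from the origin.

Part | A | x̄ᵢ | ȳᵢ | A·x̄ᵢ | A·ȳᵢ
plate | 9600.00 | 60.00 | 40.00 | 576000.00 | 384000.00
hole | -460.00 | 92.50 | 57.00 | -42550.00 | -26220.00
Σ | 9140.00 |  |  | 533450.00 | 357780.00
x_c = 533450.00 / 9140.00 = 58.36 in
y_c = 357780.00 / 9140.00 = 39.14 in

x_c = 58.36 in, y_c = 39.14 in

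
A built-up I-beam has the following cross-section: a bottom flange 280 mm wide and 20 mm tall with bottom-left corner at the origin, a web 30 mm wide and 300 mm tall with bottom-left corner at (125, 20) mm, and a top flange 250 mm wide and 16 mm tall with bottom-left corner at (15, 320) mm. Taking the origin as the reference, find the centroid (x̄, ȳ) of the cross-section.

bottom flange: A = 280 × 20 = 5600.00, centroid at (140.00, 10.00).
web: A = 30 × 300 = 9000.00, centroid at (140.00, 170.00).
top flange: A = 250 × 16 = 4000.00, centroid at (140.00, 328.00).
ΣA = 18600.00 mm²
ΣAx̄ = (5600.00)(140.00) + (9000.00)(140.00) + (4000.00)(140.00) = 2604000.00 mm³
ΣAȳ = (5600.00)(10.00) + (9000.00)(170.00) + (4000.00)(328.00) = 2898000.00 mm³
x̄ = 2604000.00 / 18600.00 = 140.00 mm
ȳ = 2898000.00 / 18600.00 = 155.81 mm

x̄ = 140.00 mm, ȳ = 155.81 mm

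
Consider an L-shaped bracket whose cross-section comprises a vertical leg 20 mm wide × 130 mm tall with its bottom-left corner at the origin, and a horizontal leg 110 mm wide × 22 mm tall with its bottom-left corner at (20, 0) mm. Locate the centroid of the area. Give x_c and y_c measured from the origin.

x_c = 41.33 mm, y_c = 38.97 mm

vertical leg: A = 20 × 130 = 2600.00, centroid at (10.00, 65.00).
horizontal leg: A = 110 × 22 = 2420.00, centroid at (75.00, 11.00).
ΣA = 5020.00 mm², ΣAx_c = 207500.00 mm³, ΣAy_c = 195620.00 mm³.
x_c = 207500.00/5020.00 = 41.33 mm; y_c = 195620.00/5020.00 = 38.97 mm.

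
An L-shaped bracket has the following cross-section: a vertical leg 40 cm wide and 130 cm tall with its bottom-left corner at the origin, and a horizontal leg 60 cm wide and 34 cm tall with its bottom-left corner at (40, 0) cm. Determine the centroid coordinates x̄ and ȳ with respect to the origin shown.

vertical leg: A = 40 × 130 = 5200.00, centroid at (20.00, 65.00).
horizontal leg: A = 60 × 34 = 2040.00, centroid at (70.00, 17.00).
ΣA = 7240.00 cm², ΣAx̄ = 246800.00 cm³, ΣAȳ = 372680.00 cm³.
x̄ = 246800.00/7240.00 = 34.09 cm; ȳ = 372680.00/7240.00 = 51.48 cm.

x̄ = 34.09 cm, ȳ = 51.48 cm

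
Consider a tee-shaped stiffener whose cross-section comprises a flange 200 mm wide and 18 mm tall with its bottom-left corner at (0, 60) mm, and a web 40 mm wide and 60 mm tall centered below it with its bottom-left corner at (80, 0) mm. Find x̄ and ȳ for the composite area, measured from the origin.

x̄ = 100.00 mm, ȳ = 53.40 mm

Part | A | x̄ᵢ | ȳᵢ | A·x̄ᵢ | A·ȳᵢ
web | 2400.00 | 100.00 | 30.00 | 240000.00 | 72000.00
flange | 3600.00 | 100.00 | 69.00 | 360000.00 | 248400.00
Σ | 6000.00 |  |  | 600000.00 | 320400.00
x̄ = 600000.00 / 6000.00 = 100.00 mm
ȳ = 320400.00 / 6000.00 = 53.40 mm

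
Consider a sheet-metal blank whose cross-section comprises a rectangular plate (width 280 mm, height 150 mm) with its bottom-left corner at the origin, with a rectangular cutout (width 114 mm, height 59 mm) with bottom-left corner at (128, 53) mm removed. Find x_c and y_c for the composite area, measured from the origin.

plate: A = 280 × 150 = 42000.00, centroid at (140.00, 75.00).
hole: A = −(114 × 59) = -6726.00, centroid at (185.00, 82.50).
ΣA = 35274.00 mm², ΣAx_c = 4635690.00 mm³, ΣAy_c = 2595105.00 mm³.
x_c = 4635690.00/35274.00 = 131.42 mm; y_c = 2595105.00/35274.00 = 73.57 mm.

x_c = 131.42 mm, y_c = 73.57 mm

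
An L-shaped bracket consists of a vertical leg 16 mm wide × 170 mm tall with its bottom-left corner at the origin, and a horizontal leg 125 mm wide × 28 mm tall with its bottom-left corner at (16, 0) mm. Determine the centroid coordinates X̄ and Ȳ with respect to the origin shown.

vertical leg: A = 16 × 170 = 2720.00, centroid at (8.00, 85.00).
horizontal leg: A = 125 × 28 = 3500.00, centroid at (78.50, 14.00).
ΣA = 6220.00 mm²
ΣAX̄ = (2720.00)(8.00) + (3500.00)(78.50) = 296510.00 mm³
ΣAȲ = (2720.00)(85.00) + (3500.00)(14.00) = 280200.00 mm³
X̄ = 296510.00 / 6220.00 = 47.67 mm
Ȳ = 280200.00 / 6220.00 = 45.05 mm

X̄ = 47.67 mm, Ȳ = 45.05 mm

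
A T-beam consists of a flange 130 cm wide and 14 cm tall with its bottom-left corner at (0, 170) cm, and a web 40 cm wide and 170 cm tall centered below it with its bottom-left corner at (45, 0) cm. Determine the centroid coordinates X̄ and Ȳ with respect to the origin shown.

web: A = 40 × 170 = 6800.00, centroid at (65.00, 85.00).
flange: A = 130 × 14 = 1820.00, centroid at (65.00, 177.00).
ΣA = 8620.00 cm²
ΣAX̄ = (6800.00)(65.00) + (1820.00)(65.00) = 560300.00 cm³
ΣAȲ = (6800.00)(85.00) + (1820.00)(177.00) = 900140.00 cm³
X̄ = 560300.00 / 8620.00 = 65.00 cm
Ȳ = 900140.00 / 8620.00 = 104.42 cm

X̄ = 65.00 cm, Ȳ = 104.42 cm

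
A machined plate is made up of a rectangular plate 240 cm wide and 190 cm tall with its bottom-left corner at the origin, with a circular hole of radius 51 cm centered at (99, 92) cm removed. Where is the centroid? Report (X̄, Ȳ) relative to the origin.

Part | A | x̄ᵢ | ȳᵢ | A·x̄ᵢ | A·ȳᵢ
plate | 45600.00 | 120.00 | 95.00 | 5472000.00 | 4332000.00
hole | -8171.28 | 99.00 | 92.00 | -808956.97 | -751757.99
Σ | 37428.72 |  |  | 4663043.03 | 3580242.01
X̄ = 4663043.03 / 37428.72 = 124.58 cm
Ȳ = 3580242.01 / 37428.72 = 95.65 cm

X̄ = 124.58 cm, Ȳ = 95.65 cm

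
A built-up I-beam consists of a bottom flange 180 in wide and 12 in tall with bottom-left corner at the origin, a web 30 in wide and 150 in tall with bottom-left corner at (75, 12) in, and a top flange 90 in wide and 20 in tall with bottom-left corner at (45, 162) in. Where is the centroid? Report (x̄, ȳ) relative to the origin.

x̄ = 90.00 in, ȳ = 84.40 in

bottom flange: A = 180 × 12 = 2160.00, centroid at (90.00, 6.00).
web: A = 30 × 150 = 4500.00, centroid at (90.00, 87.00).
top flange: A = 90 × 20 = 1800.00, centroid at (90.00, 172.00).
ΣA = 8460.00 in², ΣAx̄ = 761400.00 in³, ΣAȳ = 714060.00 in³.
x̄ = 761400.00/8460.00 = 90.00 in; ȳ = 714060.00/8460.00 = 84.40 in.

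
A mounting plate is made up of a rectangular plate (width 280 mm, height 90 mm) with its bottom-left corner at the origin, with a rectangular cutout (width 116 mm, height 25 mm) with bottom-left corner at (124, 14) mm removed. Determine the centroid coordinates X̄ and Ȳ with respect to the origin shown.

X̄ = 134.54 mm, Ȳ = 47.41 mm

Part | A | x̄ᵢ | ȳᵢ | A·x̄ᵢ | A·ȳᵢ
plate | 25200.00 | 140.00 | 45.00 | 3528000.00 | 1134000.00
hole | -2900.00 | 182.00 | 26.50 | -527800.00 | -76850.00
Σ | 22300.00 |  |  | 3000200.00 | 1057150.00
X̄ = 3000200.00 / 22300.00 = 134.54 mm
Ȳ = 1057150.00 / 22300.00 = 47.41 mm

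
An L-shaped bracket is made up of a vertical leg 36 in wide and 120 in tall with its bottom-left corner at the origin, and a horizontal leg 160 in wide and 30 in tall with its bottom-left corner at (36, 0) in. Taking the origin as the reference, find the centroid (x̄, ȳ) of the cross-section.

x̄ = 69.58 in, ȳ = 36.32 in

vertical leg: A = 36 × 120 = 4320.00, centroid at (18.00, 60.00).
horizontal leg: A = 160 × 30 = 4800.00, centroid at (116.00, 15.00).
ΣA = 9120.00 in²
ΣAx̄ = (4320.00)(18.00) + (4800.00)(116.00) = 634560.00 in³
ΣAȳ = (4320.00)(60.00) + (4800.00)(15.00) = 331200.00 in³
x̄ = 634560.00 / 9120.00 = 69.58 in
ȳ = 331200.00 / 9120.00 = 36.32 in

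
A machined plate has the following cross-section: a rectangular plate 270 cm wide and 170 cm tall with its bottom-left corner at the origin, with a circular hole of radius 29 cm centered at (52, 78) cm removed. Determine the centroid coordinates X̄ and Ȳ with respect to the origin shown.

Part | A | x̄ᵢ | ȳᵢ | A·x̄ᵢ | A·ȳᵢ
plate | 45900.00 | 135.00 | 85.00 | 6196500.00 | 3901500.00
hole | -2642.08 | 52.00 | 78.00 | -137388.13 | -206082.19
Σ | 43257.92 |  |  | 6059111.87 | 3695417.81
X̄ = 6059111.87 / 43257.92 = 140.07 cm
Ȳ = 3695417.81 / 43257.92 = 85.43 cm

X̄ = 140.07 cm, Ȳ = 85.43 cm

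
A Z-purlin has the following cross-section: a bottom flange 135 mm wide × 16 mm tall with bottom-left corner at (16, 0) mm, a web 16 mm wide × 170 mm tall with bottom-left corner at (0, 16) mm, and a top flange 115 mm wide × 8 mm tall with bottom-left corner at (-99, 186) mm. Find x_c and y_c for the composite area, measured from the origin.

x_c = 28.27 mm, y_c = 80.48 mm

Part | A | x̄ᵢ | ȳᵢ | A·x̄ᵢ | A·ȳᵢ
bottom flange | 2160.00 | 83.50 | 8.00 | 180360.00 | 17280.00
web | 2720.00 | 8.00 | 101.00 | 21760.00 | 274720.00
top flange | 920.00 | -41.50 | 190.00 | -38180.00 | 174800.00
Σ | 5800.00 |  |  | 163940.00 | 466800.00
x_c = 163940.00 / 5800.00 = 28.27 mm
y_c = 466800.00 / 5800.00 = 80.48 mm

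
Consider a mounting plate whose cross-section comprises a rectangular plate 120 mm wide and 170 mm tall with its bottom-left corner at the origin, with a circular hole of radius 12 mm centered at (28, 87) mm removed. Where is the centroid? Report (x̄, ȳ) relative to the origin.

x̄ = 60.73 mm, ȳ = 84.95 mm

Part | A | x̄ᵢ | ȳᵢ | A·x̄ᵢ | A·ȳᵢ
plate | 20400.00 | 60.00 | 85.00 | 1224000.00 | 1734000.00
hole | -452.39 | 28.00 | 87.00 | -12666.90 | -39357.87
Σ | 19947.61 |  |  | 1211333.10 | 1694642.13
x̄ = 1211333.10 / 19947.61 = 60.73 mm
ȳ = 1694642.13 / 19947.61 = 84.95 mm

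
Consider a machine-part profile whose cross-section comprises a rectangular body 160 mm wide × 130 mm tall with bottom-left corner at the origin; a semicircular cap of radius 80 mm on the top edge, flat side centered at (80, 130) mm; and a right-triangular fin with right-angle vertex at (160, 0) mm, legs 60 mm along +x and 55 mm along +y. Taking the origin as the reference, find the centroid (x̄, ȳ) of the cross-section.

rectangular body: A = 160 × 130 = 20800.00, centroid at (80.00, 65.00).
semicircular top: A = ½π·80² = 10053.10, centroid at (80.00, 163.95).
triangular fin: A = ½·60·55 = 1650.00, centroid at (180.00, 18.33).
ΣA = 32503.10 mm²
ΣAx̄ = (20800.00)(80.00) + (10053.10)(80.00) + (1650.00)(180.00) = 2765247.72 mm³
ΣAȳ = (20800.00)(65.00) + (10053.10)(163.95) + (1650.00)(18.33) = 3030485.88 mm³
x̄ = 2765247.72 / 32503.10 = 85.08 mm
ȳ = 3030485.88 / 32503.10 = 93.24 mm

x̄ = 85.08 mm, ȳ = 93.24 mm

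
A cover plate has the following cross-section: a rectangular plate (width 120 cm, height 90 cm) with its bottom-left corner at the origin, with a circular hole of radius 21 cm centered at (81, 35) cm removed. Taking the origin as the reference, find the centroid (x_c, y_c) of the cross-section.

Part | A | x̄ᵢ | ȳᵢ | A·x̄ᵢ | A·ȳᵢ
plate | 10800.00 | 60.00 | 45.00 | 648000.00 | 486000.00
hole | -1385.44 | 81.00 | 35.00 | -112220.83 | -48490.48
Σ | 9414.56 |  |  | 535779.17 | 437509.52
x_c = 535779.17 / 9414.56 = 56.91 cm
y_c = 437509.52 / 9414.56 = 46.47 cm

x_c = 56.91 cm, y_c = 46.47 cm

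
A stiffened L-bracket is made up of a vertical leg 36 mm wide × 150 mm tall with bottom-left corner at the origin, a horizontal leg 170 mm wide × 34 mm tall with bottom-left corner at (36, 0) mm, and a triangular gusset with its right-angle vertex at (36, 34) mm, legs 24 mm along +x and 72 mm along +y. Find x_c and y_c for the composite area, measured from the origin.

vertical leg: A = 36 × 150 = 5400.00, centroid at (18.00, 75.00).
horizontal leg: A = 170 × 34 = 5780.00, centroid at (121.00, 17.00).
gusset: A = ½·24·72 = 864.00, centroid at (44.00, 58.00).
ΣA = 12044.00 mm²
ΣAx_c = (5400.00)(18.00) + (5780.00)(121.00) + (864.00)(44.00) = 834596.00 mm³
ΣAy_c = (5400.00)(75.00) + (5780.00)(17.00) + (864.00)(58.00) = 553372.00 mm³
x_c = 834596.00 / 12044.00 = 69.30 mm
y_c = 553372.00 / 12044.00 = 45.95 mm

x_c = 69.30 mm, y_c = 45.95 mm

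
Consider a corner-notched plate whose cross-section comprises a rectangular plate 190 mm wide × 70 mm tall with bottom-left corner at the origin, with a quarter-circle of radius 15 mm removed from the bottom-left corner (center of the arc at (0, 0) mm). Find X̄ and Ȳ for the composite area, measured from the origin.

plate: A = 190 × 70 = 13300.00, centroid at (95.00, 35.00).
removed quarter-circle: A = −¼π·15² = -176.71, centroid at (6.37, 6.37).
ΣA = 13123.29 mm², ΣAX̄ = 1262375.00 mm³, ΣAȲ = 464375.00 mm³.
X̄ = 1262375.00/13123.29 = 96.19 mm; Ȳ = 464375.00/13123.29 = 35.39 mm.

X̄ = 96.19 mm, Ȳ = 35.39 mm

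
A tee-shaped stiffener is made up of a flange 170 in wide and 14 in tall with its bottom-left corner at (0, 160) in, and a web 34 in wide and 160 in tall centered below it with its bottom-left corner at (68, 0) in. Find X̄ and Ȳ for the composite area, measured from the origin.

X̄ = 85.00 in, Ȳ = 106.48 in

Part | A | x̄ᵢ | ȳᵢ | A·x̄ᵢ | A·ȳᵢ
web | 5440.00 | 85.00 | 80.00 | 462400.00 | 435200.00
flange | 2380.00 | 85.00 | 167.00 | 202300.00 | 397460.00
Σ | 7820.00 |  |  | 664700.00 | 832660.00
X̄ = 664700.00 / 7820.00 = 85.00 in
Ȳ = 832660.00 / 7820.00 = 106.48 in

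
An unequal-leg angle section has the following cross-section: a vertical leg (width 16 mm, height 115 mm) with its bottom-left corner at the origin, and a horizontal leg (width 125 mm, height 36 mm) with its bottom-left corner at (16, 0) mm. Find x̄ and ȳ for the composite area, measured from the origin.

Part | A | x̄ᵢ | ȳᵢ | A·x̄ᵢ | A·ȳᵢ
vertical leg | 1840.00 | 8.00 | 57.50 | 14720.00 | 105800.00
horizontal leg | 4500.00 | 78.50 | 18.00 | 353250.00 | 81000.00
Σ | 6340.00 |  |  | 367970.00 | 186800.00
x̄ = 367970.00 / 6340.00 = 58.04 mm
ȳ = 186800.00 / 6340.00 = 29.46 mm

x̄ = 58.04 mm, ȳ = 29.46 mm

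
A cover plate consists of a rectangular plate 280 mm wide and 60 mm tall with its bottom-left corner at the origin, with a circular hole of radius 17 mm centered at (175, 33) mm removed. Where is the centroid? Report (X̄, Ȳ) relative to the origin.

Part | A | x̄ᵢ | ȳᵢ | A·x̄ᵢ | A·ȳᵢ
plate | 16800.00 | 140.00 | 30.00 | 2352000.00 | 504000.00
hole | -907.92 | 175.00 | 33.00 | -158886.05 | -29961.37
Σ | 15892.08 |  |  | 2193113.95 | 474038.63
X̄ = 2193113.95 / 15892.08 = 138.00 mm
Ȳ = 474038.63 / 15892.08 = 29.83 mm

X̄ = 138.00 mm, Ȳ = 29.83 mm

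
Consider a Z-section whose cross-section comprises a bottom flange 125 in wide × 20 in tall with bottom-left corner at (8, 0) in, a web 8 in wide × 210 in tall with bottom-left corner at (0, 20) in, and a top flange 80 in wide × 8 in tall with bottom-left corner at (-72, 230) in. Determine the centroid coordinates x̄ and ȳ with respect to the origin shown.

bottom flange: A = 125 × 20 = 2500.00, centroid at (70.50, 10.00).
web: A = 8 × 210 = 1680.00, centroid at (4.00, 125.00).
top flange: A = 80 × 8 = 640.00, centroid at (-32.00, 234.00).
ΣA = 4820.00 in²
ΣAx̄ = (2500.00)(70.50) + (1680.00)(4.00) + (640.00)(-32.00) = 162490.00 in³
ΣAȳ = (2500.00)(10.00) + (1680.00)(125.00) + (640.00)(234.00) = 384760.00 in³
x̄ = 162490.00 / 4820.00 = 33.71 in
ȳ = 384760.00 / 4820.00 = 79.83 in

x̄ = 33.71 in, ȳ = 79.83 in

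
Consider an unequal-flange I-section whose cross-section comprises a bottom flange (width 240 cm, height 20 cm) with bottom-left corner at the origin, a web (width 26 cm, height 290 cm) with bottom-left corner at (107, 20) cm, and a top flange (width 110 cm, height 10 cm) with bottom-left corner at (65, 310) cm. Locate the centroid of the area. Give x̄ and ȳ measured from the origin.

bottom flange: A = 240 × 20 = 4800.00, centroid at (120.00, 10.00).
web: A = 26 × 290 = 7540.00, centroid at (120.00, 165.00).
top flange: A = 110 × 10 = 1100.00, centroid at (120.00, 315.00).
ΣA = 13440.00 cm², ΣAx̄ = 1612800.00 cm³, ΣAȳ = 1638600.00 cm³.
x̄ = 1612800.00/13440.00 = 120.00 cm; ȳ = 1638600.00/13440.00 = 121.92 cm.

x̄ = 120.00 cm, ȳ = 121.92 cm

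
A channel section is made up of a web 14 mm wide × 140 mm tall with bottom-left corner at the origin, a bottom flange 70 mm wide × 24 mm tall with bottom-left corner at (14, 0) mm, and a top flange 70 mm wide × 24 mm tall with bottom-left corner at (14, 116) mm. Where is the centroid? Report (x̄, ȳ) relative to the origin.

x̄ = 33.53 mm, ȳ = 70.00 mm

web: A = 14 × 140 = 1960.00, centroid at (7.00, 70.00).
bottom flange: A = 70 × 24 = 1680.00, centroid at (49.00, 12.00).
top flange: A = 70 × 24 = 1680.00, centroid at (49.00, 128.00).
ΣA = 5320.00 mm²
ΣAx̄ = (1960.00)(7.00) + (1680.00)(49.00) + (1680.00)(49.00) = 178360.00 mm³
ΣAȳ = (1960.00)(70.00) + (1680.00)(12.00) + (1680.00)(128.00) = 372400.00 mm³
x̄ = 178360.00 / 5320.00 = 33.53 mm
ȳ = 372400.00 / 5320.00 = 70.00 mm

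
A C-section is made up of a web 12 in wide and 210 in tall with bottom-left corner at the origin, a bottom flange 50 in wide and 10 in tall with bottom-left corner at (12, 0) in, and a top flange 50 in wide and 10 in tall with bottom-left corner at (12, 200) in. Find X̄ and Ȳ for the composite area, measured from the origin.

Part | A | x̄ᵢ | ȳᵢ | A·x̄ᵢ | A·ȳᵢ
web | 2520.00 | 6.00 | 105.00 | 15120.00 | 264600.00
bottom flange | 500.00 | 37.00 | 5.00 | 18500.00 | 2500.00
top flange | 500.00 | 37.00 | 205.00 | 18500.00 | 102500.00
Σ | 3520.00 |  |  | 52120.00 | 369600.00
X̄ = 52120.00 / 3520.00 = 14.81 in
Ȳ = 369600.00 / 3520.00 = 105.00 in

X̄ = 14.81 in, Ȳ = 105.00 in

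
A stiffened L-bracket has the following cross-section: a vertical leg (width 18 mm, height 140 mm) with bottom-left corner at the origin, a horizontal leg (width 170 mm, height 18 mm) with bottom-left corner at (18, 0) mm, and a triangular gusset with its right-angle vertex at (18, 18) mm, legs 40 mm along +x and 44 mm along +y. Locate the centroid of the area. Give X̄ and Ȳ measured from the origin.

Part | A | x̄ᵢ | ȳᵢ | A·x̄ᵢ | A·ȳᵢ
vertical leg | 2520.00 | 9.00 | 70.00 | 22680.00 | 176400.00
horizontal leg | 3060.00 | 103.00 | 9.00 | 315180.00 | 27540.00
gusset | 880.00 | 31.33 | 32.67 | 27573.33 | 28746.67
Σ | 6460.00 |  |  | 365433.33 | 232686.67
X̄ = 365433.33 / 6460.00 = 56.57 mm
Ȳ = 232686.67 / 6460.00 = 36.02 mm

X̄ = 56.57 mm, Ȳ = 36.02 mm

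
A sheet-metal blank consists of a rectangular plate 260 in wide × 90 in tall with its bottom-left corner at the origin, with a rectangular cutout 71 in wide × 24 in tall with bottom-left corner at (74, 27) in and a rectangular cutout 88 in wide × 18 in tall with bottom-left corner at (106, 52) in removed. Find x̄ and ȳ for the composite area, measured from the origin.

plate: A = 260 × 90 = 23400.00, centroid at (130.00, 45.00).
hole 1: A = −(71 × 24) = -1704.00, centroid at (109.50, 39.00).
hole 2: A = −(88 × 18) = -1584.00, centroid at (150.00, 61.00).
ΣA = 20112.00 in², ΣAx̄ = 2617812.00 in³, ΣAȳ = 889920.00 in³.
x̄ = 2617812.00/20112.00 = 130.16 in; ȳ = 889920.00/20112.00 = 44.25 in.

x̄ = 130.16 in, ȳ = 44.25 in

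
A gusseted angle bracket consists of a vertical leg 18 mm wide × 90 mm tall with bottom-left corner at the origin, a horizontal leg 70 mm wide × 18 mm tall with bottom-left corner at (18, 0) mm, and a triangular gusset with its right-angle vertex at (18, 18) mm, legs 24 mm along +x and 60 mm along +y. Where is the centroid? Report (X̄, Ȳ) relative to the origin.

X̄ = 27.80 mm, Ȳ = 31.00 mm

Part | A | x̄ᵢ | ȳᵢ | A·x̄ᵢ | A·ȳᵢ
vertical leg | 1620.00 | 9.00 | 45.00 | 14580.00 | 72900.00
horizontal leg | 1260.00 | 53.00 | 9.00 | 66780.00 | 11340.00
gusset | 720.00 | 26.00 | 38.00 | 18720.00 | 27360.00
Σ | 3600.00 |  |  | 100080.00 | 111600.00
X̄ = 100080.00 / 3600.00 = 27.80 mm
Ȳ = 111600.00 / 3600.00 = 31.00 mm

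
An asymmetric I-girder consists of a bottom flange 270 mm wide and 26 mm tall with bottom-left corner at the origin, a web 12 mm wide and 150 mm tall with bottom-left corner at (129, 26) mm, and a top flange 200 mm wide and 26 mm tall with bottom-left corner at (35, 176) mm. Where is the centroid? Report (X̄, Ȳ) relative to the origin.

X̄ = 135.00 mm, Ȳ = 89.58 mm

Part | A | x̄ᵢ | ȳᵢ | A·x̄ᵢ | A·ȳᵢ
bottom flange | 7020.00 | 135.00 | 13.00 | 947700.00 | 91260.00
web | 1800.00 | 135.00 | 101.00 | 243000.00 | 181800.00
top flange | 5200.00 | 135.00 | 189.00 | 702000.00 | 982800.00
Σ | 14020.00 |  |  | 1892700.00 | 1255860.00
X̄ = 1892700.00 / 14020.00 = 135.00 mm
Ȳ = 1255860.00 / 14020.00 = 89.58 mm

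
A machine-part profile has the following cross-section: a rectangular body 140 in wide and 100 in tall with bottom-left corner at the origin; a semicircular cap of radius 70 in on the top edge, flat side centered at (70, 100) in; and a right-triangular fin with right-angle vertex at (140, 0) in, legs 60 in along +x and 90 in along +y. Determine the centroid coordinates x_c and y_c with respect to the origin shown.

x_c = 79.96 in, y_c = 72.93 in

rectangular body: A = 140 × 100 = 14000.00, centroid at (70.00, 50.00).
semicircular top: A = ½π·70² = 7696.90, centroid at (70.00, 129.71).
triangular fin: A = ½·60·90 = 2700.00, centroid at (160.00, 30.00).
ΣA = 24396.90 in²
ΣAx_c = (14000.00)(70.00) + (7696.90)(70.00) + (2700.00)(160.00) = 1950783.14 in³
ΣAy_c = (14000.00)(50.00) + (7696.90)(129.71) + (2700.00)(30.00) = 1779356.87 in³
x_c = 1950783.14 / 24396.90 = 79.96 in
y_c = 1779356.87 / 24396.90 = 72.93 in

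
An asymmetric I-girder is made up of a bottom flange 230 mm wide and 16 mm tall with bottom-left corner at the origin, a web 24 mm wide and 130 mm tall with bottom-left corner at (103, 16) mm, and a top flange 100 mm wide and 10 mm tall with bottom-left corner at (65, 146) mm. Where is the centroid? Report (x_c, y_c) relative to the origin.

x_c = 115.00 mm, y_c = 55.53 mm

bottom flange: A = 230 × 16 = 3680.00, centroid at (115.00, 8.00).
web: A = 24 × 130 = 3120.00, centroid at (115.00, 81.00).
top flange: A = 100 × 10 = 1000.00, centroid at (115.00, 151.00).
ΣA = 7800.00 mm²
ΣAx_c = (3680.00)(115.00) + (3120.00)(115.00) + (1000.00)(115.00) = 897000.00 mm³
ΣAy_c = (3680.00)(8.00) + (3120.00)(81.00) + (1000.00)(151.00) = 433160.00 mm³
x_c = 897000.00 / 7800.00 = 115.00 mm
y_c = 433160.00 / 7800.00 = 55.53 mm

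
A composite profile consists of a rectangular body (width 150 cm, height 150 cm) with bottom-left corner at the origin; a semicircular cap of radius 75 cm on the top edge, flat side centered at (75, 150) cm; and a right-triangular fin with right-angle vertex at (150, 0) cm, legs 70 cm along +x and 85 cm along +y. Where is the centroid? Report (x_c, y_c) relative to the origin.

x_c = 83.53 cm, y_c = 98.46 cm

rectangular body: A = 150 × 150 = 22500.00, centroid at (75.00, 75.00).
semicircular top: A = ½π·75² = 8835.73, centroid at (75.00, 181.83).
triangular fin: A = ½·70·85 = 2975.00, centroid at (173.33, 28.33).
ΣA = 34310.73 cm², ΣAx_c = 2865846.37 cm³, ΣAy_c = 3378401.07 cm³.
x_c = 2865846.37/34310.73 = 83.53 cm; y_c = 3378401.07/34310.73 = 98.46 cm.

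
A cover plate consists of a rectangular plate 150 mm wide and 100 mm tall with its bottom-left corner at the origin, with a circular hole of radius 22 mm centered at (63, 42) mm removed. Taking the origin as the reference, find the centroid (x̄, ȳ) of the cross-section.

plate: A = 150 × 100 = 15000.00, centroid at (75.00, 50.00).
hole: A = −π·22² = -1520.53, centroid at (63.00, 42.00).
ΣA = 13479.47 mm², ΣAx̄ = 1029206.56 mm³, ΣAȳ = 686137.70 mm³.
x̄ = 1029206.56/13479.47 = 76.35 mm; ȳ = 686137.70/13479.47 = 50.90 mm.

x̄ = 76.35 mm, ȳ = 50.90 mm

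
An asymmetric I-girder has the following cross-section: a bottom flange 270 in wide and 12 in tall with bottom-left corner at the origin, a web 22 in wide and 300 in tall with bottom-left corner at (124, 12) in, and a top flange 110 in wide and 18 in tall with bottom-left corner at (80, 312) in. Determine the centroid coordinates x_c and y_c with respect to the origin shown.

x_c = 135.00 in, y_c = 145.87 in

bottom flange: A = 270 × 12 = 3240.00, centroid at (135.00, 6.00).
web: A = 22 × 300 = 6600.00, centroid at (135.00, 162.00).
top flange: A = 110 × 18 = 1980.00, centroid at (135.00, 321.00).
ΣA = 11820.00 in², ΣAx_c = 1595700.00 in³, ΣAy_c = 1724220.00 in³.
x_c = 1595700.00/11820.00 = 135.00 in; y_c = 1724220.00/11820.00 = 145.87 in.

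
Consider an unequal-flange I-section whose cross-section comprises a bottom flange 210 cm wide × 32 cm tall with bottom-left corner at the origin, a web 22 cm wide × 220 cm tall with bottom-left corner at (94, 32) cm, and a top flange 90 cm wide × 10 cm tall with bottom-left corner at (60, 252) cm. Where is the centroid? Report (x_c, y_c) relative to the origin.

x_c = 105.00 cm, y_c = 82.35 cm

Part | A | x̄ᵢ | ȳᵢ | A·x̄ᵢ | A·ȳᵢ
bottom flange | 6720.00 | 105.00 | 16.00 | 705600.00 | 107520.00
web | 4840.00 | 105.00 | 142.00 | 508200.00 | 687280.00
top flange | 900.00 | 105.00 | 257.00 | 94500.00 | 231300.00
Σ | 12460.00 |  |  | 1308300.00 | 1026100.00
x_c = 1308300.00 / 12460.00 = 105.00 cm
y_c = 1026100.00 / 12460.00 = 82.35 cm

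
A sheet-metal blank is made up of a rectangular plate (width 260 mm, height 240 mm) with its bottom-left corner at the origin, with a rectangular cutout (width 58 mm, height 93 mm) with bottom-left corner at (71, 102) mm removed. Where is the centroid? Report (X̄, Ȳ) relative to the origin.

plate: A = 260 × 240 = 62400.00, centroid at (130.00, 120.00).
hole: A = −(58 × 93) = -5394.00, centroid at (100.00, 148.50).
ΣA = 57006.00 mm², ΣAX̄ = 7572600.00 mm³, ΣAȲ = 6686991.00 mm³.
X̄ = 7572600.00/57006.00 = 132.84 mm; Ȳ = 6686991.00/57006.00 = 117.30 mm.

X̄ = 132.84 mm, Ȳ = 117.30 mm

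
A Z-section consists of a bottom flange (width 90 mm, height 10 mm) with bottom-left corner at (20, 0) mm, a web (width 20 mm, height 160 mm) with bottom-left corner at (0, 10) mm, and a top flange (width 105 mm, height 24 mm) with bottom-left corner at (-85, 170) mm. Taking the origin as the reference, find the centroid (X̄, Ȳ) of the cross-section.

bottom flange: A = 90 × 10 = 900.00, centroid at (65.00, 5.00).
web: A = 20 × 160 = 3200.00, centroid at (10.00, 90.00).
top flange: A = 105 × 24 = 2520.00, centroid at (-32.50, 182.00).
ΣA = 6620.00 mm²
ΣAX̄ = (900.00)(65.00) + (3200.00)(10.00) + (2520.00)(-32.50) = 8600.00 mm³
ΣAȲ = (900.00)(5.00) + (3200.00)(90.00) + (2520.00)(182.00) = 751140.00 mm³
X̄ = 8600.00 / 6620.00 = 1.30 mm
Ȳ = 751140.00 / 6620.00 = 113.47 mm

X̄ = 1.30 mm, Ȳ = 113.47 mm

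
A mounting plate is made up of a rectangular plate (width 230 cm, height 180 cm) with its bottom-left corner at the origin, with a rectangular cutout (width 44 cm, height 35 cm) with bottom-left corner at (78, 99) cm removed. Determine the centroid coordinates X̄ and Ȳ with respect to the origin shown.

plate: A = 230 × 180 = 41400.00, centroid at (115.00, 90.00).
hole: A = −(44 × 35) = -1540.00, centroid at (100.00, 116.50).
ΣA = 39860.00 cm², ΣAX̄ = 4607000.00 cm³, ΣAȲ = 3546590.00 cm³.
X̄ = 4607000.00/39860.00 = 115.58 cm; Ȳ = 3546590.00/39860.00 = 88.98 cm.

X̄ = 115.58 cm, Ȳ = 88.98 cm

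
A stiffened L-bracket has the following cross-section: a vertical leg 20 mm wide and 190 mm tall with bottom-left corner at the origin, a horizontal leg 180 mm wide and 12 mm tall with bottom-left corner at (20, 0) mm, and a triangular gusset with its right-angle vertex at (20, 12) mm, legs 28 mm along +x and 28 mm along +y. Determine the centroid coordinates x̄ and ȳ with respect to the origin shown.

vertical leg: A = 20 × 190 = 3800.00, centroid at (10.00, 95.00).
horizontal leg: A = 180 × 12 = 2160.00, centroid at (110.00, 6.00).
gusset: A = ½·28·28 = 392.00, centroid at (29.33, 21.33).
ΣA = 6352.00 mm², ΣAx̄ = 287098.67 mm³, ΣAȳ = 382322.67 mm³.
x̄ = 287098.67/6352.00 = 45.20 mm; ȳ = 382322.67/6352.00 = 60.19 mm.

x̄ = 45.20 mm, ȳ = 60.19 mm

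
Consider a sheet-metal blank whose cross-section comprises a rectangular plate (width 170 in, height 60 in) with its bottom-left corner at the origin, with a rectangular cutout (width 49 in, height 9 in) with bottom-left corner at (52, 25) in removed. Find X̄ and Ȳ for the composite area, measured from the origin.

plate: A = 170 × 60 = 10200.00, centroid at (85.00, 30.00).
hole: A = −(49 × 9) = -441.00, centroid at (76.50, 29.50).
ΣA = 9759.00 in², ΣAX̄ = 833263.50 in³, ΣAȲ = 292990.50 in³.
X̄ = 833263.50/9759.00 = 85.38 in; Ȳ = 292990.50/9759.00 = 30.02 in.

X̄ = 85.38 in, Ȳ = 30.02 in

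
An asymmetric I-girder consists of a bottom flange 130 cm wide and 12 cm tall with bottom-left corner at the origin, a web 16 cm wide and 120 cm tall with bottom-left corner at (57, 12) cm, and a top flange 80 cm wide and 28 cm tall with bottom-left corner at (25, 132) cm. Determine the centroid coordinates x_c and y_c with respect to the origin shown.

Part | A | x̄ᵢ | ȳᵢ | A·x̄ᵢ | A·ȳᵢ
bottom flange | 1560.00 | 65.00 | 6.00 | 101400.00 | 9360.00
web | 1920.00 | 65.00 | 72.00 | 124800.00 | 138240.00
top flange | 2240.00 | 65.00 | 146.00 | 145600.00 | 327040.00
Σ | 5720.00 |  |  | 371800.00 | 474640.00
x_c = 371800.00 / 5720.00 = 65.00 cm
y_c = 474640.00 / 5720.00 = 82.98 cm

x_c = 65.00 cm, y_c = 82.98 cm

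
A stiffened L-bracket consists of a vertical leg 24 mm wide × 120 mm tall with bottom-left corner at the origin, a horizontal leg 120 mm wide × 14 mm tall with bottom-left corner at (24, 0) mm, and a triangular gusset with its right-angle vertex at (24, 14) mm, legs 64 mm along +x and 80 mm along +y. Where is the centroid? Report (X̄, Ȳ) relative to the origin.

Part | A | x̄ᵢ | ȳᵢ | A·x̄ᵢ | A·ȳᵢ
vertical leg | 2880.00 | 12.00 | 60.00 | 34560.00 | 172800.00
horizontal leg | 1680.00 | 84.00 | 7.00 | 141120.00 | 11760.00
gusset | 2560.00 | 45.33 | 40.67 | 116053.33 | 104106.67
Σ | 7120.00 |  |  | 291733.33 | 288666.67
X̄ = 291733.33 / 7120.00 = 40.97 mm
Ȳ = 288666.67 / 7120.00 = 40.54 mm

X̄ = 40.97 mm, Ȳ = 40.54 mm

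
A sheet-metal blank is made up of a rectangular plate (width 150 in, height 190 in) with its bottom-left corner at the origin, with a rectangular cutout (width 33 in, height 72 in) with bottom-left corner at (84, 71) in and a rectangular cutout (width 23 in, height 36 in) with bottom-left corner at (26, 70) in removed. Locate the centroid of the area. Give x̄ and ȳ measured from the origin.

Part | A | x̄ᵢ | ȳᵢ | A·x̄ᵢ | A·ȳᵢ
plate | 28500.00 | 75.00 | 95.00 | 2137500.00 | 2707500.00
hole 1 | -2376.00 | 100.50 | 107.00 | -238788.00 | -254232.00
hole 2 | -828.00 | 37.50 | 88.00 | -31050.00 | -72864.00
Σ | 25296.00 |  |  | 1867662.00 | 2380404.00
x̄ = 1867662.00 / 25296.00 = 73.83 in
ȳ = 2380404.00 / 25296.00 = 94.10 in

x̄ = 73.83 in, ȳ = 94.10 in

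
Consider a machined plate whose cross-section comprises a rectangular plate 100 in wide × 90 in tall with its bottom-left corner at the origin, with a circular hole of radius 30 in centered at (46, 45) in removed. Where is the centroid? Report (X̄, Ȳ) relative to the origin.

X̄ = 51.83 in, Ȳ = 45.00 in

Part | A | x̄ᵢ | ȳᵢ | A·x̄ᵢ | A·ȳᵢ
plate | 9000.00 | 50.00 | 45.00 | 450000.00 | 405000.00
hole | -2827.43 | 46.00 | 45.00 | -130061.94 | -127234.50
Σ | 6172.57 |  |  | 319938.06 | 277765.50
X̄ = 319938.06 / 6172.57 = 51.83 in
Ȳ = 277765.50 / 6172.57 = 45.00 in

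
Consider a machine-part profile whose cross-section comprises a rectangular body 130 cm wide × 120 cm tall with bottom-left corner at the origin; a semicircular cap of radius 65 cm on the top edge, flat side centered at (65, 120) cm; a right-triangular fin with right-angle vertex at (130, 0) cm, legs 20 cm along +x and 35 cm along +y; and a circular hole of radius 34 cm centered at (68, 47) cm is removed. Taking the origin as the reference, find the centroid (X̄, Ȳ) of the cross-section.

X̄ = 65.75 cm, Ȳ = 92.26 cm

Part | A | x̄ᵢ | ȳᵢ | A·x̄ᵢ | A·ȳᵢ
rectangular body | 15600.00 | 65.00 | 60.00 | 1014000.00 | 936000.00
semicircular top | 6636.61 | 65.00 | 147.59 | 431379.94 | 979477.07
triangular fin | 350.00 | 136.67 | 11.67 | 47833.33 | 4083.33
hole | -3631.68 | 68.00 | 47.00 | -246954.32 | -170689.01
Σ | 18954.93 |  |  | 1246258.96 | 1748871.39
X̄ = 1246258.96 / 18954.93 = 65.75 cm
Ȳ = 1748871.39 / 18954.93 = 92.26 cm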